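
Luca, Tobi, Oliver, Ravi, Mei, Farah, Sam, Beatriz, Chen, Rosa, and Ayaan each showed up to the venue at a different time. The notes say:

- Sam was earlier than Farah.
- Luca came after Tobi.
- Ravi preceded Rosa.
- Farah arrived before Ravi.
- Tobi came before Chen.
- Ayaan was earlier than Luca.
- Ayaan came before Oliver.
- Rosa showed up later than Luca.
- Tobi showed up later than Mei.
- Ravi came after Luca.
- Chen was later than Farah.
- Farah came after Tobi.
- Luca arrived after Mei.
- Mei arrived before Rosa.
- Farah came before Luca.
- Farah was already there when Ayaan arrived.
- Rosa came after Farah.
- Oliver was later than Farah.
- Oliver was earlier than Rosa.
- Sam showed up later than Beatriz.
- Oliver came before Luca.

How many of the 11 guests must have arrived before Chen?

5

Directly stated before Chen: Farah and Tobi.
Beatriz reaches Chen via Beatriz → Sam → Farah → Chen.
Mei reaches Chen via Mei → Tobi → Chen.
Sam reaches Chen via Sam → Farah → Chen.
No chain forces Ayaan (or any of the others) ahead of Chen.
That's Beatriz, Farah, Mei, Sam, and Tobi — 5 in all.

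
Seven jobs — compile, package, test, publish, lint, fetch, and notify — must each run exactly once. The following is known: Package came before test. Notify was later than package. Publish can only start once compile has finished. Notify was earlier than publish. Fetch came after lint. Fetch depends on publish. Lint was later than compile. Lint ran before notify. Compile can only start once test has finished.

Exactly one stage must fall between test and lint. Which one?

compile

Tracing the constraints gives test → compile → lint, so compile sits after test and before lint.
No other stage is forced both after test and before lint.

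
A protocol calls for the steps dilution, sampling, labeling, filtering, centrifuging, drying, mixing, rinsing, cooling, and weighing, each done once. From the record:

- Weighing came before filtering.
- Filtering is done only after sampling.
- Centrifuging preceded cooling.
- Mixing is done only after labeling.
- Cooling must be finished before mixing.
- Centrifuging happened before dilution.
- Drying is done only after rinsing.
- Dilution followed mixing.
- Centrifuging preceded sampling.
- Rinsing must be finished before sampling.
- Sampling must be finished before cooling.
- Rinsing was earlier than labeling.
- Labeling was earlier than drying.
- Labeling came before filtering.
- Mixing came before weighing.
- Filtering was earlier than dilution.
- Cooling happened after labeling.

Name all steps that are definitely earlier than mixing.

centrifuging, cooling, labeling, rinsing, sampling

Directly stated before mixing: cooling and labeling.
Centrifuging reaches mixing via centrifuging → cooling → mixing.
Rinsing reaches mixing via rinsing → labeling → mixing.
Sampling reaches mixing via sampling → cooling → mixing.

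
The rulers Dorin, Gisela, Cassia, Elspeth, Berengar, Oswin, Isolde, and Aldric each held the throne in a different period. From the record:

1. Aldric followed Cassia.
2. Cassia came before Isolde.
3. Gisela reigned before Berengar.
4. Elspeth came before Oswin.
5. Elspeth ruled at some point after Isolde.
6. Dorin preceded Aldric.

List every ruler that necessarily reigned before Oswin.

Cassia, Elspeth, Isolde

Directly stated before Oswin: Elspeth.
Cassia reaches Oswin via Cassia → Isolde → Elspeth → Oswin.
Isolde reaches Oswin via Isolde → Elspeth → Oswin.
No chain forces Berengar (or any of the others) ahead of Oswin.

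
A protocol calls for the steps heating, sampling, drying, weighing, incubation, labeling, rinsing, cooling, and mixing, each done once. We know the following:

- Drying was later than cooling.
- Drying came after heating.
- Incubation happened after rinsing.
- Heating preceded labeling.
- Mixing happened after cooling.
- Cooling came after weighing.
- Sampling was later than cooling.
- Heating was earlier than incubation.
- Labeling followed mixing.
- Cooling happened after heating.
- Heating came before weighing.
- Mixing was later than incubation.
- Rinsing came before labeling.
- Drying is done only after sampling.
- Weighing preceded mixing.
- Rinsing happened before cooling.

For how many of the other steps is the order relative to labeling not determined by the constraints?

2

Forced before labeling: cooling, heating, incubation, mixing, rinsing, and weighing.
That leaves drying and sampling with no forced order relative to labeling — 2.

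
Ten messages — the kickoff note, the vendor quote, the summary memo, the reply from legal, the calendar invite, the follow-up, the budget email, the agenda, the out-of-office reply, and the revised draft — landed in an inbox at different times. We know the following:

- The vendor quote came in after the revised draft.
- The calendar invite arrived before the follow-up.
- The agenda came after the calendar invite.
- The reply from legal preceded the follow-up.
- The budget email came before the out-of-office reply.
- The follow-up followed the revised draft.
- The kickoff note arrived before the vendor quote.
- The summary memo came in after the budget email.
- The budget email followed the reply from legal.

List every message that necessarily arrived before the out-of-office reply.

Directly stated before the out-of-office reply: the budget email.
The reply from legal reaches the out-of-office reply via the reply from legal → the budget email → the out-of-office reply.
No chain forces the vendor quote (or any of the others) ahead of the out-of-office reply.

the budget email, the reply from legal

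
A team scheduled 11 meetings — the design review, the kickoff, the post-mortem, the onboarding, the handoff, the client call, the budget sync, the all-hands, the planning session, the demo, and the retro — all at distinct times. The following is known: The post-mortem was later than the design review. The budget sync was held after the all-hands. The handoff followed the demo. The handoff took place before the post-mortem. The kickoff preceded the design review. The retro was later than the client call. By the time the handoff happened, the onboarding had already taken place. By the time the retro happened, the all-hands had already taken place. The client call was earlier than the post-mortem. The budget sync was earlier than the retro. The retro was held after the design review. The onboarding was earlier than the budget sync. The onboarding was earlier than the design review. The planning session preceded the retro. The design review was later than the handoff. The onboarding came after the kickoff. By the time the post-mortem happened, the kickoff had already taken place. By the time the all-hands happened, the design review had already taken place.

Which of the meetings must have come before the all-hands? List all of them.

Directly stated before the all-hands: the design review.
The demo reaches the all-hands via the demo → the handoff → the design review → the all-hands.
The handoff reaches the all-hands via the handoff → the design review → the all-hands.
The kickoff reaches the all-hands via the kickoff → the design review → the all-hands.
Likewise the onboarding reaches the all-hands by chaining the stated constraints.

the demo, the design review, the handoff, the kickoff, the onboarding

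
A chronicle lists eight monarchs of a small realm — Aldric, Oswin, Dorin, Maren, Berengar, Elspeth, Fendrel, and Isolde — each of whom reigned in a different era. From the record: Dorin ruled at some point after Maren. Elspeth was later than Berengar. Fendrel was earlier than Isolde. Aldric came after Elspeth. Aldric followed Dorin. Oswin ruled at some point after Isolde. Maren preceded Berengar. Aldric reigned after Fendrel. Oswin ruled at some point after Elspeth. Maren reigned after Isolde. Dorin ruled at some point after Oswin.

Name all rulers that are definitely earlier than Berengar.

Fendrel, Isolde, Maren

Directly stated before Berengar: Maren.
Fendrel reaches Berengar via Fendrel → Isolde → Maren → Berengar.
Isolde reaches Berengar via Isolde → Maren → Berengar.
No chain forces Dorin (or any of the others) ahead of Berengar.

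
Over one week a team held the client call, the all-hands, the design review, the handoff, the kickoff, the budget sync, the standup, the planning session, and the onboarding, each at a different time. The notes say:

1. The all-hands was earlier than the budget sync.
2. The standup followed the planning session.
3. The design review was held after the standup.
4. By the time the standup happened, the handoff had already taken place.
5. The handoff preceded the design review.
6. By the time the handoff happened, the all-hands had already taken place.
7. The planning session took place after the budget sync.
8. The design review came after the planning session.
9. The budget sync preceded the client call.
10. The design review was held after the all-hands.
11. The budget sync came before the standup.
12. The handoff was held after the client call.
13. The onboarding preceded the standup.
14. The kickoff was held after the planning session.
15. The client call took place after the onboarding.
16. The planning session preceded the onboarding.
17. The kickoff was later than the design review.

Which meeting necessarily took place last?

the kickoff

Every other meeting has a chain of constraints placing it before the kickoff, so the kickoff is last.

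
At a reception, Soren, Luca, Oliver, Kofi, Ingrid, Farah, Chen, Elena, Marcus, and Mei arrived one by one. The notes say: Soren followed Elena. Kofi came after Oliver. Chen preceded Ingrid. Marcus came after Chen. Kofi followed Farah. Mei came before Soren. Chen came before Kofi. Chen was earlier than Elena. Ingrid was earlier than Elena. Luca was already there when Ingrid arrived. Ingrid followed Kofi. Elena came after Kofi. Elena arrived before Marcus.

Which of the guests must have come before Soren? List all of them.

Chen, Elena, Farah, Ingrid, Kofi, Luca, Mei, Oliver

Directly stated before Soren: Elena and Mei.
Chen reaches Soren via Chen → Elena → Soren.
Farah reaches Soren via Farah → Kofi → Elena → Soren.
Ingrid reaches Soren via Ingrid → Elena → Soren.
Likewise Kofi, Luca, and Oliver each reach Soren by chaining the stated constraints.
No chain forces Marcus ahead of Soren.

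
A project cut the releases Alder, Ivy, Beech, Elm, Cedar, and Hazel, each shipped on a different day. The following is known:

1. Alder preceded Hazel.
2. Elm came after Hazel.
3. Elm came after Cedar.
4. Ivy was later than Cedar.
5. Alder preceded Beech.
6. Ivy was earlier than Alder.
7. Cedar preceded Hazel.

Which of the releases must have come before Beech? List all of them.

Alder, Cedar, Ivy

Directly stated before Beech: Alder.
Cedar reaches Beech via Cedar → Ivy → Alder → Beech.
Ivy reaches Beech via Ivy → Alder → Beech.
No chain forces Hazel (or any of the others) ahead of Beech.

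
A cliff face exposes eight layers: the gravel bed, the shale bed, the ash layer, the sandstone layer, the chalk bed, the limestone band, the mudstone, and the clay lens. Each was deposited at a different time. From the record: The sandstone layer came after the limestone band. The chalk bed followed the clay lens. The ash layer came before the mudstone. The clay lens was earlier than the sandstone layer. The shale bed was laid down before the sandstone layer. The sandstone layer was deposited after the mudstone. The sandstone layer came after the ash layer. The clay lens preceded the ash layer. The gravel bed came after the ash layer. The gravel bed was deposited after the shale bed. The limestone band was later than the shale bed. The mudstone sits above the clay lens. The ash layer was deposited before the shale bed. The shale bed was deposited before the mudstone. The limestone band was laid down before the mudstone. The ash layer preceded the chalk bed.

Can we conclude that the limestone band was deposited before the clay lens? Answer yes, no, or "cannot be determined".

no

Tracing the constraints gives the clay lens → the ash layer → the shale bed → the limestone band, so the clay lens must come before the limestone band.
That means the limestone band cannot be before the clay lens.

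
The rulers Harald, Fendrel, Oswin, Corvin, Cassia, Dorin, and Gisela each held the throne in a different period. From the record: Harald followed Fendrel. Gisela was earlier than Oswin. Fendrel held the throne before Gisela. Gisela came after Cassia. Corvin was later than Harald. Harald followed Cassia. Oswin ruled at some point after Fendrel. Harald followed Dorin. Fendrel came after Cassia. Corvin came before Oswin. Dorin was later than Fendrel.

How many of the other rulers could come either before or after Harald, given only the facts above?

1

Forced before Harald: Cassia, Dorin, and Fendrel; forced after Harald: Corvin and Oswin.
That leaves Gisela with no forced order relative to Harald — 1.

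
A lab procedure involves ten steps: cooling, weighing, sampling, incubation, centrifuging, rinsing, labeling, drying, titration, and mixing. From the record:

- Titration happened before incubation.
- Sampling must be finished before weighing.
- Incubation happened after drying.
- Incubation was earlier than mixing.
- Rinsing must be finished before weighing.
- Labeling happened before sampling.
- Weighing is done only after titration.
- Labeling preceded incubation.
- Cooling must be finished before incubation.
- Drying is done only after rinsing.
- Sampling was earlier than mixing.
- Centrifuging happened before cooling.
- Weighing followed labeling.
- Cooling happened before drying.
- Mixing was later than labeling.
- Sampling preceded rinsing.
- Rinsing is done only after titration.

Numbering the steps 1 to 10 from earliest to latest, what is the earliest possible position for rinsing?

Labeling, sampling, and titration must all come before rinsing — 3 forced predecessors.
Nothing else is forced ahead of rinsing, so its earliest slot is position 3 + 1 = 4.

4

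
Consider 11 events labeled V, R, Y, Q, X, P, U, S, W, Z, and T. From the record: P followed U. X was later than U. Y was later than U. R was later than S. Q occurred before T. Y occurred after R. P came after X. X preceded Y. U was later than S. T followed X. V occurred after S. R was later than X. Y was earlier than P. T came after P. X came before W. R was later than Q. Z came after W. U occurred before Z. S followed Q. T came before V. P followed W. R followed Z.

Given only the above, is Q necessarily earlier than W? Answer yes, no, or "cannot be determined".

yes

Chain the constraints: Q → S → U → X → W. Each link is directly stated, so Q comes before W.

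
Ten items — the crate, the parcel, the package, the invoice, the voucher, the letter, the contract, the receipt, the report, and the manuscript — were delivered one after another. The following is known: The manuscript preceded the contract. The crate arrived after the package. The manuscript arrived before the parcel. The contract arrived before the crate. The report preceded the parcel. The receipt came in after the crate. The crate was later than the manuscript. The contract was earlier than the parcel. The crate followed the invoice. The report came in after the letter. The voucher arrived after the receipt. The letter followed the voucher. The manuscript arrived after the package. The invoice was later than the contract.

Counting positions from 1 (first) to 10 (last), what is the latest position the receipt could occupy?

6

The receipt must come before the letter, the parcel, the report, and the voucher — 4 items forced after it.
Everything else can be placed before the receipt in some valid order, so the receipt can sit as late as position 10 − 4 = 6.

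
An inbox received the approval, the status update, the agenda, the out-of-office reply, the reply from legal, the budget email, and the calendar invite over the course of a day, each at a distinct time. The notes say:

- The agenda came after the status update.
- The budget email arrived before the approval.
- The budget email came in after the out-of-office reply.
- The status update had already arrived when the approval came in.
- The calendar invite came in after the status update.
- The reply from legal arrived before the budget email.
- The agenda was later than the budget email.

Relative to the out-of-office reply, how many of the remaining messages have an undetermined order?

3

Forced after the out-of-office reply: the agenda, the approval, and the budget email.
That leaves the calendar invite, the reply from legal, and the status update with no forced order relative to the out-of-office reply — 3.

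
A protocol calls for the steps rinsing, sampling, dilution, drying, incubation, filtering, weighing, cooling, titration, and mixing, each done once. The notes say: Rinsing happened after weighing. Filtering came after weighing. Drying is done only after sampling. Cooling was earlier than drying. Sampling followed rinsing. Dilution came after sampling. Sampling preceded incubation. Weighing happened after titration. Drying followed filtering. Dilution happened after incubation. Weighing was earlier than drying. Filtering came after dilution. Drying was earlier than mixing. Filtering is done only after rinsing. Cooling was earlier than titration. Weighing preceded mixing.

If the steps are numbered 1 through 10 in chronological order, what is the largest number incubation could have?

Incubation must come before dilution, drying, filtering, and mixing — 4 steps forced after it.
Everything else can be placed before incubation in some valid order, so incubation can sit as late as position 10 − 4 = 6.

6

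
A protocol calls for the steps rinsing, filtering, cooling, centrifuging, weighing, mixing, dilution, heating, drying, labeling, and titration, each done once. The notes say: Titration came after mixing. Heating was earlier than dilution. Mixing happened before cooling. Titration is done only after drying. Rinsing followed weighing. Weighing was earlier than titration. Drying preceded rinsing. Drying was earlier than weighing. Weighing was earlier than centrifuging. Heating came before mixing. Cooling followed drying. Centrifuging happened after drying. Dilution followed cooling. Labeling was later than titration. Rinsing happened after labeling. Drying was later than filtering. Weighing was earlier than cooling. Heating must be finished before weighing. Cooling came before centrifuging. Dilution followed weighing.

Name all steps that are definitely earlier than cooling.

Directly stated before cooling: drying, mixing, and weighing.
Filtering reaches cooling via filtering → drying → cooling.
Heating reaches cooling via heating → weighing → cooling.
No chain forces dilution (or any of the others) ahead of cooling.

drying, filtering, heating, mixing, weighing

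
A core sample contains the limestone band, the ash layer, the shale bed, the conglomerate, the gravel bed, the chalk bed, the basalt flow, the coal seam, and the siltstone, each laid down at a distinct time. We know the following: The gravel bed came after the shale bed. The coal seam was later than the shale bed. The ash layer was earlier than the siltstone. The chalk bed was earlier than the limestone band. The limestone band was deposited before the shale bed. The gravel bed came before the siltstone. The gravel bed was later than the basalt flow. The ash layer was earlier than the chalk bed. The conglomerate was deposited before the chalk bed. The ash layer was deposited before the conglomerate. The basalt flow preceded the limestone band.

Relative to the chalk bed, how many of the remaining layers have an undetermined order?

1

Forced before the chalk bed: the ash layer and the conglomerate; forced after the chalk bed: the coal seam, the gravel bed, the limestone band, the shale bed, and the siltstone.
That leaves the basalt flow with no forced order relative to the chalk bed — 1.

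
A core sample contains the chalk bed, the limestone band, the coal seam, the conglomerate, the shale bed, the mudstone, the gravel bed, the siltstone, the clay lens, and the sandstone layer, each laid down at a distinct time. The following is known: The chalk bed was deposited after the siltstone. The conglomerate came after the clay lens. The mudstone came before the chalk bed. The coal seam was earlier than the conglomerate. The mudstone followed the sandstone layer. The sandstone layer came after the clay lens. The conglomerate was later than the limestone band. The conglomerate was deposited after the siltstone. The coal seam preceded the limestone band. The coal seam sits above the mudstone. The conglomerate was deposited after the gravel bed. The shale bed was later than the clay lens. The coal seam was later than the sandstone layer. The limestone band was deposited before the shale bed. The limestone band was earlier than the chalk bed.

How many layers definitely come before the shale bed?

5

Directly stated before the shale bed: the clay lens and the limestone band.
The coal seam reaches the shale bed via the coal seam → the limestone band → the shale bed.
The mudstone reaches the shale bed via the mudstone → the coal seam → the limestone band → the shale bed.
The sandstone layer reaches the shale bed via the sandstone layer → the coal seam → the limestone band → the shale bed.
No chain forces the siltstone (or any of the others) ahead of the shale bed.
That's the clay lens, the coal seam, the limestone band, the mudstone, and the sandstone layer — 5 in all.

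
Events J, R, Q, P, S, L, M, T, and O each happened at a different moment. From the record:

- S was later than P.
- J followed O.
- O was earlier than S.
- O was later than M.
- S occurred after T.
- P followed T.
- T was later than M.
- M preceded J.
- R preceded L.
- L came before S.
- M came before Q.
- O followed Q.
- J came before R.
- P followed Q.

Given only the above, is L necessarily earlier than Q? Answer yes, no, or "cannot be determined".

Tracing the constraints gives Q → O → J → R → L, so Q must come before L.
That means L cannot be before Q.

no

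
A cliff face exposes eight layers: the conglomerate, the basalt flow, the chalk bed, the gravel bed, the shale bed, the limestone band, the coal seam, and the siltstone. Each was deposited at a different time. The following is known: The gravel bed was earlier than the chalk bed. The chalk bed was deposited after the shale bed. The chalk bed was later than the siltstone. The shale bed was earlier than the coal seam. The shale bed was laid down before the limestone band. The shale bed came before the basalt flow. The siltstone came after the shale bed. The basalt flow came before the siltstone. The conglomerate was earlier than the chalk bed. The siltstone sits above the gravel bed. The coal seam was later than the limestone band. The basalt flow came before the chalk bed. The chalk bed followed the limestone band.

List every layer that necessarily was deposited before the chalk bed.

Directly stated before the chalk bed: the basalt flow, the conglomerate, the gravel bed, the limestone band, the shale bed, and the siltstone.

the basalt flow, the conglomerate, the gravel bed, the limestone band, the shale bed, the siltstone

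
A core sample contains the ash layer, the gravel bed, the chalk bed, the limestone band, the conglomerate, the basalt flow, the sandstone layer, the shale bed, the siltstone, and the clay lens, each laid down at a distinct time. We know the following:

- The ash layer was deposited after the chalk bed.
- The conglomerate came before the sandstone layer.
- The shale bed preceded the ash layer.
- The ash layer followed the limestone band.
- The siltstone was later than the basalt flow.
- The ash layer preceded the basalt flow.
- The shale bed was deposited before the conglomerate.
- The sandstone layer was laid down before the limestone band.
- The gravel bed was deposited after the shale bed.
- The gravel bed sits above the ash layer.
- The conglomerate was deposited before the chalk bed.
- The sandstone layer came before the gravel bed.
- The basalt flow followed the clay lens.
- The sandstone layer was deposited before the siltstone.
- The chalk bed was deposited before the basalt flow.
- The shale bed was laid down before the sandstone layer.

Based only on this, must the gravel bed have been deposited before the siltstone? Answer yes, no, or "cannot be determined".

No chain of stated constraints runs from the gravel bed to the siltstone, and none runs from the siltstone to the gravel bed either.
So the relative order of the gravel bed and the siltstone is not fixed by the given facts.

cannot be determined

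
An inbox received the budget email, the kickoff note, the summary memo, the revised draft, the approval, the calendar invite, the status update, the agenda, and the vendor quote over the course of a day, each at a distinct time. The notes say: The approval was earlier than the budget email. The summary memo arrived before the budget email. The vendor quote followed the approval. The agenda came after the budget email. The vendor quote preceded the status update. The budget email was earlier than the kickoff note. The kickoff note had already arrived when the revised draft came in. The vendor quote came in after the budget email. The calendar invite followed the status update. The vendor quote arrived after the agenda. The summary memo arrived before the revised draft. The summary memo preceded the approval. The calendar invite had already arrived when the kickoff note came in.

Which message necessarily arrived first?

The summary memo has a chain of constraints placing it before every other message, so the summary memo must be first.

the summary memo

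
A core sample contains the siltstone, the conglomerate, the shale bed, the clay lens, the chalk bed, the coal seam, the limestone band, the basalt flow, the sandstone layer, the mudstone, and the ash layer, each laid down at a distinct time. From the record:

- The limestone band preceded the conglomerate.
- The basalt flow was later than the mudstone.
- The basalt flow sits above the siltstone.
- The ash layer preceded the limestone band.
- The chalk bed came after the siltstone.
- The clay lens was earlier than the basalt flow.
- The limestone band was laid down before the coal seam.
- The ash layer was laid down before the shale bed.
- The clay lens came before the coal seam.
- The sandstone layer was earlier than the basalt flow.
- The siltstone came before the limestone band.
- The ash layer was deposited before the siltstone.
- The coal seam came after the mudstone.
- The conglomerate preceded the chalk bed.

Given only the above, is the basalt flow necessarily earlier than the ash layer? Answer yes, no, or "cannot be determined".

no

Tracing the constraints gives the ash layer → the siltstone → the basalt flow, so the ash layer must come before the basalt flow.
That means the basalt flow cannot be before the ash layer.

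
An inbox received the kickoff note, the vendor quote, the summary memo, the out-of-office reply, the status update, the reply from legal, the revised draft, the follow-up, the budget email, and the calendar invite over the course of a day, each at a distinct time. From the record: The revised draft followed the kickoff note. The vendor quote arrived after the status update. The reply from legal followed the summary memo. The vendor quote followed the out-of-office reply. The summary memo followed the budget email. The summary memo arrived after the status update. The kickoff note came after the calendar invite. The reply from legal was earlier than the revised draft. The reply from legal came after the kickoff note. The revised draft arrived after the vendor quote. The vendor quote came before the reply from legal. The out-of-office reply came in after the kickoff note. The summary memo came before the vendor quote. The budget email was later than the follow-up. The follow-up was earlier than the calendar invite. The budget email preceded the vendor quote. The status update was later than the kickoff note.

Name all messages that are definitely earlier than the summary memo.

Directly stated before the summary memo: the budget email and the status update.
The calendar invite reaches the summary memo via the calendar invite → the kickoff note → the status update → the summary memo.
The follow-up reaches the summary memo via the follow-up → the budget email → the summary memo.
The kickoff note reaches the summary memo via the kickoff note → the status update → the summary memo.
No chain forces the vendor quote (or any of the others) ahead of the summary memo.

the budget email, the calendar invite, the follow-up, the kickoff note, the status update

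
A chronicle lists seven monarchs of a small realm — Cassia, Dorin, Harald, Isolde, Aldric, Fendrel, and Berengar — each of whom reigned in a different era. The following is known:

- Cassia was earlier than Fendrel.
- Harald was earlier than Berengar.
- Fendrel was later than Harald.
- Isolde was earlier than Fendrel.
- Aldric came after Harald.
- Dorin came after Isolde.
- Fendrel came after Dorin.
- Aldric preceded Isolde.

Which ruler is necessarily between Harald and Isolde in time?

Aldric

Tracing the constraints gives Harald → Aldric → Isolde, so Aldric sits after Harald and before Isolde.
No other ruler is forced both after Harald and before Isolde.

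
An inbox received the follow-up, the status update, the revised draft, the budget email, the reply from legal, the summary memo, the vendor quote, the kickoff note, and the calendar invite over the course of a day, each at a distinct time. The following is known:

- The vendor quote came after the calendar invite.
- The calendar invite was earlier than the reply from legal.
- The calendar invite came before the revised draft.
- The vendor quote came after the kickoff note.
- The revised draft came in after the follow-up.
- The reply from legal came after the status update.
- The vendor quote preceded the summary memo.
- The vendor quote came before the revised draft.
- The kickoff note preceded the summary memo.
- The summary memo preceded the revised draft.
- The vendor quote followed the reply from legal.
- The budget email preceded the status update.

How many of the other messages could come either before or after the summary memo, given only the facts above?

1

Forced before the summary memo: the budget email, the calendar invite, the kickoff note, the reply from legal, the status update, and the vendor quote; forced after the summary memo: the revised draft.
That leaves the follow-up with no forced order relative to the summary memo — 1.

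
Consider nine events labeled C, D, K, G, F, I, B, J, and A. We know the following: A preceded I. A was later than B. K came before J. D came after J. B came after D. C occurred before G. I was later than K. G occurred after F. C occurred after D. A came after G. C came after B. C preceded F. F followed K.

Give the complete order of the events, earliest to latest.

K, J, D, B, C, F, G, A, I

The constraints fix every adjacent pair, so only one ordering works:
K → J → D → B → C → F → G → A → I.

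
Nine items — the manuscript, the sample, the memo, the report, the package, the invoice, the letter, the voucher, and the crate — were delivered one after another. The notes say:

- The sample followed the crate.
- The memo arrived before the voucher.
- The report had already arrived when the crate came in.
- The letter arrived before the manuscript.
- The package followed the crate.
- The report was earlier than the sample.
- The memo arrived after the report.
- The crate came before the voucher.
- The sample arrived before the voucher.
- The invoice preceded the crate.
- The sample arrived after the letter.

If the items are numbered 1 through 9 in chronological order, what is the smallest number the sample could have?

The crate, the invoice, the letter, and the report must all come before the sample — 4 forced predecessors.
Nothing else is forced ahead of the sample, so its earliest slot is position 4 + 1 = 5.

5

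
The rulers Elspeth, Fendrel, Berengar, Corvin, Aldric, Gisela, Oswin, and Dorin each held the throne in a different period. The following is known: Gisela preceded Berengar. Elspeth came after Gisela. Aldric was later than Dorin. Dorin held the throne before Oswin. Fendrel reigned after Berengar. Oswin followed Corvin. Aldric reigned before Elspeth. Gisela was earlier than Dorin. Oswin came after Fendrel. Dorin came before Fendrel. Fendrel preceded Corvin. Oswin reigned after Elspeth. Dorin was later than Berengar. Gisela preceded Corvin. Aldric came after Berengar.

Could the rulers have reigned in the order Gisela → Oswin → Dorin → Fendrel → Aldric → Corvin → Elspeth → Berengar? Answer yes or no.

no

The constraints require Berengar before Fendrel, but in the proposed sequence Fendrel appears ahead of Berengar. That one violation is enough.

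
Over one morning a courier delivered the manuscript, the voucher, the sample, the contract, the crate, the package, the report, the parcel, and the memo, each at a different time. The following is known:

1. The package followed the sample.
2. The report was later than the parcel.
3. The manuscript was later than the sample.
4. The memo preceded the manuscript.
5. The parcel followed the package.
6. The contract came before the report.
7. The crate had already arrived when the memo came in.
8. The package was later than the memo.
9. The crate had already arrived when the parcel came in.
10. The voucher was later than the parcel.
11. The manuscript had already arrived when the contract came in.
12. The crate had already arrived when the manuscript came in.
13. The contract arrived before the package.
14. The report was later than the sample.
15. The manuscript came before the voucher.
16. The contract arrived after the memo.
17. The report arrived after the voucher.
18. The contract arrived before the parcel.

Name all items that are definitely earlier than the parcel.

Directly stated before the parcel: the contract, the crate, and the package.
The manuscript reaches the parcel via the manuscript → the contract → the parcel.
The memo reaches the parcel via the memo → the contract → the parcel.
The sample reaches the parcel via the sample → the package → the parcel.
No chain forces the voucher (or any of the others) ahead of the parcel.

the contract, the crate, the manuscript, the memo, the package, the sample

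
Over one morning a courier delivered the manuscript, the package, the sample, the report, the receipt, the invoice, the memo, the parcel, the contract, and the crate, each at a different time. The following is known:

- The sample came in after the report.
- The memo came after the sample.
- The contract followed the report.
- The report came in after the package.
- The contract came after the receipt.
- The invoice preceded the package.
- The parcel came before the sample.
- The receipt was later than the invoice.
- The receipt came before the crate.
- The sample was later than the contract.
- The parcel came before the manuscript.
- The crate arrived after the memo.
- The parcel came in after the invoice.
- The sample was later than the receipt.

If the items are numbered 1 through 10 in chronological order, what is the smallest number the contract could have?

5

The invoice, the package, the receipt, and the report must all come before the contract — 4 forced predecessors.
Nothing else is forced ahead of the contract, so its earliest slot is position 4 + 1 = 5.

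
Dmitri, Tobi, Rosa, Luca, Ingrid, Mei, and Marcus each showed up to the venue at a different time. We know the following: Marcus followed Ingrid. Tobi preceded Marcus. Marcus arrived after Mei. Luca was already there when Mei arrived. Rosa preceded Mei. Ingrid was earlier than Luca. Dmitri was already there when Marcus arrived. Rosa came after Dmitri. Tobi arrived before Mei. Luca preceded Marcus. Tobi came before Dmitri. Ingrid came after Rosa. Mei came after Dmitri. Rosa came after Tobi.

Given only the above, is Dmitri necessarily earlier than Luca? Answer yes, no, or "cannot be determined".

Chain the constraints: Dmitri → Rosa → Ingrid → Luca. Each link is directly stated, so Dmitri comes before Luca.

yes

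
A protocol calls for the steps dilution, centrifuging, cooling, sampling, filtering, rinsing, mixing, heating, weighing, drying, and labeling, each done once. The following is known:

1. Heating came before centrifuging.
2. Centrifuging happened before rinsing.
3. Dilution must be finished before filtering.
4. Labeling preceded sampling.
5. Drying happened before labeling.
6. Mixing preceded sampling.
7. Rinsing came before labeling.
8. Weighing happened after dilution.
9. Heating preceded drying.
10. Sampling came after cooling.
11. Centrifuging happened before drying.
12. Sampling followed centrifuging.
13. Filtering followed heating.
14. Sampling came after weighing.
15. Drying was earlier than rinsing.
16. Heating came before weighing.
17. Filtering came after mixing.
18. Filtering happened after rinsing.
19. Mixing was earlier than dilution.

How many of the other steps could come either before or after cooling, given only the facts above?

9

Forced after cooling: sampling.
That leaves centrifuging, dilution, drying, filtering, heating, labeling, mixing, rinsing, and weighing with no forced order relative to cooling — 9.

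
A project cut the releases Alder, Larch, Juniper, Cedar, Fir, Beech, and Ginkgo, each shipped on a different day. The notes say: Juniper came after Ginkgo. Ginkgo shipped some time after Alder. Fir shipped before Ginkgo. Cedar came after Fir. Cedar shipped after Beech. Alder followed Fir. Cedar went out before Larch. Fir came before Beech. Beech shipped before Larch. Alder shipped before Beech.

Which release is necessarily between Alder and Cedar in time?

Tracing the constraints gives Alder → Beech → Cedar, so Beech sits after Alder and before Cedar.
No other release is forced both after Alder and before Cedar.

Beech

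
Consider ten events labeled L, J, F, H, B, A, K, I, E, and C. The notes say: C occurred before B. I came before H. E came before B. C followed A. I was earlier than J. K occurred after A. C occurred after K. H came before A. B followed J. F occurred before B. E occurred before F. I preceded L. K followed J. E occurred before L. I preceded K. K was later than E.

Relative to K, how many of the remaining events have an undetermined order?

Forced before K: A, E, H, I, and J; forced after K: B and C.
That leaves F and L with no forced order relative to K — 2.

2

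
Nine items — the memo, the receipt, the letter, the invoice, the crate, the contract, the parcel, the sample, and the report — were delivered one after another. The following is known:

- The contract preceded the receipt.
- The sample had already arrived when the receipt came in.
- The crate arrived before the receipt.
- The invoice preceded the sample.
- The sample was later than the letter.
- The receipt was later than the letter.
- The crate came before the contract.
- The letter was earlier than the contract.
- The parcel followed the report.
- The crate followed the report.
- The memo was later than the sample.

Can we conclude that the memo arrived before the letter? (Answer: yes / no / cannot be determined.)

no

Tracing the constraints gives the letter → the sample → the memo, so the letter must come before the memo.
That means the memo cannot be before the letter.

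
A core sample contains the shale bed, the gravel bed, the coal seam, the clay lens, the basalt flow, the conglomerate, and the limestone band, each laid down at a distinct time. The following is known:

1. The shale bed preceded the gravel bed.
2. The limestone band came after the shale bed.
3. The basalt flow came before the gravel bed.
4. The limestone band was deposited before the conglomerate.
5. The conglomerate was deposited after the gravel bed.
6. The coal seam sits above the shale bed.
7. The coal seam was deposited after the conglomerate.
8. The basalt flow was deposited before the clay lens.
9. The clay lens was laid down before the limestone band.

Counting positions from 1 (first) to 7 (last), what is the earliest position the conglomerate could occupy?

The basalt flow, the clay lens, the gravel bed, the limestone band, and the shale bed must all come before the conglomerate — 5 forced predecessors.
Nothing else is forced ahead of the conglomerate, so its earliest slot is position 5 + 1 = 6.

6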